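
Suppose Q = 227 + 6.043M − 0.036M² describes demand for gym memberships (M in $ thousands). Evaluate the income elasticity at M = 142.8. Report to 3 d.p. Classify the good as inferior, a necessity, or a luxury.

-1.701 (inferior good)

At M = 142.8: Q = 355.8342.
dQ/dM = 6.043 − 0.072M = -4.23860.
η = (dQ/dM)·(M/Q) = -4.23860 × (142.8/355.8342) = -1.701.
η < 0 ⇒ inferior good.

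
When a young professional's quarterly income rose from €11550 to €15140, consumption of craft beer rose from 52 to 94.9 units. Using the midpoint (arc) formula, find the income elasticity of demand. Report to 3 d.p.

ΔQ = 94.9 − 52 = 42.9; midpoint Q̄ = (52 + 94.9)/2 = 73.45.
ΔI = 15140 − 11550 = 3590; midpoint Ī = (11550 + 15140)/2 = 13345.
η = (ΔQ/Q̄) ÷ (ΔI/Ī) = (42.9/73.45) ÷ (3590/13345) = 2.171.

2.171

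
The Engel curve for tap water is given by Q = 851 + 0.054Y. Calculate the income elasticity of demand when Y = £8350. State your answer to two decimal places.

At Y = 8350: Q = 1301.900.
dQ/dY = 0.054.
η = (dQ/dY)·(Y/Q) = 0.054 × (8350/1301.900) = 0.35.

0.35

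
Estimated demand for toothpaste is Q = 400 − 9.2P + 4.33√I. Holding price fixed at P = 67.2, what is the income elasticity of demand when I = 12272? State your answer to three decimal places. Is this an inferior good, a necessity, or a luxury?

0.917 (necessity)

At P = 67.2, I = 12272: Q = 261.433.
Holding P constant, ∂Q/∂I = 4.33/(2√I) = 0.0195434.
η_I = (∂Q/∂I)·(I/Q) = 0.0195434 × (12272/261.433) = 0.917.
Since 0 < η < 1, this is a necessity.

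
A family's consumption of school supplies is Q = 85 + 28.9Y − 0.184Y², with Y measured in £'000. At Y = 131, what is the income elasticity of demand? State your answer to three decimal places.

At Y = 131: Q = 713.2760.
dQ/dY = 28.9 − 0.368Y = -19.30800.
η = (dQ/dY)·(Y/Q) = -19.30800 × (131/713.2760) = -3.546.

-3.546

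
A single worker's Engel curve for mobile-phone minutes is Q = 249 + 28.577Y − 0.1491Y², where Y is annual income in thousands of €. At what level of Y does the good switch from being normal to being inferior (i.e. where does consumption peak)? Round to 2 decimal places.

95.83

dQ/dY = 28.577 − 0.2982Y.
The good is inferior where dQ/dY < 0. Setting dQ/dY = 0 gives Y = 28.577 / 0.2982 = 95.83.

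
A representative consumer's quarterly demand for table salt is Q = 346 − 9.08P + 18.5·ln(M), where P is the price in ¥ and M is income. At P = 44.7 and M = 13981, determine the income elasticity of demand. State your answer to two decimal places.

At P = 44.7, M = 13981: Q = 116.715.
Holding P constant, ∂Q/∂M = 18.5/M = 0.00132322.
η_M = (∂Q/∂M)·(M/Q) = 0.00132322 × (13981/116.715) = 0.16.

0.16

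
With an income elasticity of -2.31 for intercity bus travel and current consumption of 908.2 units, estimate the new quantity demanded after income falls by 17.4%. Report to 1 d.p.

1273.2

%ΔQ ≈ η × %ΔI = -2.31 × (-17.4%) = 40.194%.
New Q ≈ 908.2 × (1 + 0.40194) = 1273.2.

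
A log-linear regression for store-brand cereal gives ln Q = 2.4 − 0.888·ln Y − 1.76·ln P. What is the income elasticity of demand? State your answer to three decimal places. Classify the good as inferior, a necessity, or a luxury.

-0.888 (inferior good)

In a log-linear demand, the coefficient on ln Y is the income elasticity.
So η = -0.888.
η < 0 ⇒ inferior good.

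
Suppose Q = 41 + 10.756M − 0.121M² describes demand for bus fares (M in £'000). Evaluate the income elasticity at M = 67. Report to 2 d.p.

-1.67

At M = 67: Q = 218.4830.
dQ/dM = 10.756 − 0.242M = -5.45800.
η = (dQ/dM)·(M/Q) = -5.45800 × (67/218.4830) = -1.67.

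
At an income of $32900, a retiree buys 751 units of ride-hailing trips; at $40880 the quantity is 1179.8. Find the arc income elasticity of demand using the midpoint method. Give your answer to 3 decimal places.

2.053

ΔQ = 1179.8 − 751 = 428.8; midpoint Q̄ = (751 + 1179.8)/2 = 965.4.
ΔI = 40880 − 32900 = 7980; midpoint Ī = (32900 + 40880)/2 = 36890.
η = (ΔQ/Q̄) ÷ (ΔI/Ī) = (428.8/965.4) ÷ (7980/36890) = 2.053.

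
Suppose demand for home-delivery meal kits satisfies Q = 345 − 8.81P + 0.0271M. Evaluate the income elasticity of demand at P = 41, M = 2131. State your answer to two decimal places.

1.39

At P = 41, M = 2131: Q = 41.540.
Holding P constant, ∂Q/∂M = 0.0271.
η_M = (∂Q/∂M)·(M/Q) = 0.0271 × (2131/41.540) = 1.39.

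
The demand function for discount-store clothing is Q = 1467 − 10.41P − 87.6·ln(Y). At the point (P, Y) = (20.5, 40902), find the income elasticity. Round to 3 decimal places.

At P = 20.5, Y = 40902: Q = 323.376.
Holding P constant, ∂Q/∂Y = -87.6/Y = -0.0021417.
η_Y = (∂Q/∂Y)·(Y/Q) = -0.0021417 × (40902/323.376) = -0.271.

-0.271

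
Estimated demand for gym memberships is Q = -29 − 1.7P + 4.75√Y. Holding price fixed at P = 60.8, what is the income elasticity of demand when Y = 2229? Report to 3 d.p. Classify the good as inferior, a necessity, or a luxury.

At P = 60.8, Y = 2229: Q = 91.898.
Holding P constant, ∂Q/∂Y = 4.75/(2√Y) = 0.0503047.
η_Y = (∂Q/∂Y)·(Y/Q) = 0.0503047 × (2229/91.898) = 1.220.
Since η > 1, this is a luxury.

1.220 (luxury)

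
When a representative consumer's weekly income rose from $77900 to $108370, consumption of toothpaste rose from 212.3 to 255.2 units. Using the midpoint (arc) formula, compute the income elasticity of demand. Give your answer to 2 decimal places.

ΔQ = 255.2 − 212.3 = 42.9; midpoint Q̄ = (212.3 + 255.2)/2 = 233.75.
ΔI = 108370 − 77900 = 30470; midpoint Ī = (77900 + 108370)/2 = 93135.
η = (ΔQ/Q̄) ÷ (ΔI/Ī) = (42.9/233.75) ÷ (30470/93135) = 0.56.

0.56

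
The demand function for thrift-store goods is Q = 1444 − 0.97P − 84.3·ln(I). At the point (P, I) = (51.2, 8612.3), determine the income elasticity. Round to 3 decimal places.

-0.134

At P = 51.2, I = 8612.3: Q = 630.498.
Holding P constant, ∂Q/∂I = -84.3/I = -0.00978833.
η_I = (∂Q/∂I)·(I/Q) = -0.00978833 × (8612.3/630.498) = -0.134.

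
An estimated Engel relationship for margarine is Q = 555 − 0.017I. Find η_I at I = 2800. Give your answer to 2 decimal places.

At I = 2800: Q = 507.400.
dQ/dI = −0.017.
η = (dQ/dI)·(I/Q) = -0.017 × (2800/507.400) = -0.09.

-0.09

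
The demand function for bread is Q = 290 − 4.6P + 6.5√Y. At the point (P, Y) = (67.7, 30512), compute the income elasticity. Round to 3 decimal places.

0.510

At P = 67.7, Y = 30512: Q = 1113.979.
Holding P constant, ∂Q/∂Y = 6.5/(2√Y) = 0.0186058.
η_Y = (∂Q/∂Y)·(Y/Q) = 0.0186058 × (30512/1113.979) = 0.510.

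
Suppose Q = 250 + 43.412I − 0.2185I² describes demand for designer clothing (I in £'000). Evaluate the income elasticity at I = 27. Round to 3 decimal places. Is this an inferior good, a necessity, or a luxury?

At I = 27: Q = 1262.8375.
dQ/dI = 43.412 − 0.437I = 31.61300.
η = (dQ/dI)·(I/Q) = 31.61300 × (27/1262.8375) = 0.676.
0 < η < 1 ⇒ necessity.

0.676 (necessity)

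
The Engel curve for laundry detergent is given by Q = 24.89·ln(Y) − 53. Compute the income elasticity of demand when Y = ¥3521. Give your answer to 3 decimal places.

0.166

At Y = 3521: Q = 150.264.
dQ/dY = 24.89/Y = 0.00706901 at this income.
η = (dQ/dY)·(Y/Q) = 0.00706901 × (3521/150.264) = 0.166.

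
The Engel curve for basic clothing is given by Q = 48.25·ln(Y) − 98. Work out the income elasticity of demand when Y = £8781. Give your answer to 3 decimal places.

0.142

At Y = 8781: Q = 340.127.
dQ/dY = 48.25/Y = 0.00549482 at this income.
η = (dQ/dY)·(Y/Q) = 0.00549482 × (8781/340.127) = 0.142.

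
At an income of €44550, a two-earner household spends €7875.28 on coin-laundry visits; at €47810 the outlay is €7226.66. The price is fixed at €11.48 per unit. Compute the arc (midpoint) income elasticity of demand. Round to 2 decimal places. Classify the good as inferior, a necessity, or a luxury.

-1.22 (inferior good)

With a constant price, Q₁ = 7875.28/11.48 = 686.000 and Q₂ = 7226.66/11.48 = 629.500 (equivalently, work directly with expenditure since P cancels).
Midpoint %ΔQ = (7226.66 − 7875.28)/7550.97 = -0.08590; midpoint %ΔI = (47810 − 44550)/46180 = 0.07059.
η = -0.08590 / 0.07059 = -1.22.
η < 0 ⇒ inferior good.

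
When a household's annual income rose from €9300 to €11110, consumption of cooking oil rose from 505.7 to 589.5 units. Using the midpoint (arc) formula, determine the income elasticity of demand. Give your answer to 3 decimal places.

0.863

ΔQ = 589.5 − 505.7 = 83.8; midpoint Q̄ = (505.7 + 589.5)/2 = 547.6.
ΔI = 11110 − 9300 = 1810; midpoint Ī = (9300 + 11110)/2 = 10205.
η = (ΔQ/Q̄) ÷ (ΔI/Ī) = (83.8/547.6) ÷ (1810/10205) = 0.863.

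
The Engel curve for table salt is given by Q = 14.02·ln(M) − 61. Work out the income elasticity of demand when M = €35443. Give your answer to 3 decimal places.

0.163

At M = 35443: Q = 85.869.
dQ/dM = 14.02/M = 0.000395565 at this income.
η = (dQ/dM)·(M/Q) = 0.000395565 × (35443/85.869) = 0.163.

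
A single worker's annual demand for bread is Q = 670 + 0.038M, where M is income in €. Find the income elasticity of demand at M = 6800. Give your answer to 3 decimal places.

0.278

At M = 6800: Q = 928.400.
dQ/dM = 0.038.
η = (dQ/dM)·(M/Q) = 0.038 × (6800/928.400) = 0.278.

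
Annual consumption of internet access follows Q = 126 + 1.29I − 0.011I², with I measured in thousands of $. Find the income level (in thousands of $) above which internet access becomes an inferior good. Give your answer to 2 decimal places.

dQ/dI = 1.29 − 0.022I.
The good is inferior where dQ/dI < 0. Setting dQ/dI = 0 gives I = 1.29 / 0.022 = 58.64.

58.64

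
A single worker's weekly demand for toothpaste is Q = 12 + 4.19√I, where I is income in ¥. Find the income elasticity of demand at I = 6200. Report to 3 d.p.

0.482

At I = 6200: Q = 341.921.
dQ/dI = 4.19/(2√I) = 0.0266065 at this income.
η = (dQ/dI)·(I/Q) = 0.0266065 × (6200/341.921) = 0.482.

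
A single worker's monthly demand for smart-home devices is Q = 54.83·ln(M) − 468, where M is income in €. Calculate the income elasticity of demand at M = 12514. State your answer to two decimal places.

1.11

At M = 12514: Q = 49.299.
dQ/dM = 54.83/M = 0.00438149 at this income.
η = (dQ/dM)·(M/Q) = 0.00438149 × (12514/49.299) = 1.11.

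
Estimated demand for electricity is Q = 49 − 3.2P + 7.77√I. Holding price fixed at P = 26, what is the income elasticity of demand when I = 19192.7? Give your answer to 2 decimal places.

0.52

At P = 26, I = 19192.7: Q = 1042.238.
Holding P constant, ∂Q/∂I = 7.77/(2√I) = 0.0280429.
η_I = (∂Q/∂I)·(I/Q) = 0.0280429 × (19192.7/1042.238) = 0.52.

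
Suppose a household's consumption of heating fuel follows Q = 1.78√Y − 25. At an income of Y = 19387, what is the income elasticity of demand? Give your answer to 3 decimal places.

At Y = 19387: Q = 222.842.
dQ/dY = 1.78/(2√Y) = 0.00639197 at this income.
η = (dQ/dY)·(Y/Q) = 0.00639197 × (19387/222.842) = 0.556.

0.556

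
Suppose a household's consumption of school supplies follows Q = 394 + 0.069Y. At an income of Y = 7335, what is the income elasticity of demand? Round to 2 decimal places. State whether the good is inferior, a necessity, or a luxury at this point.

At Y = 7335: Q = 900.115.
dQ/dY = 0.069.
η = (dQ/dY)·(Y/Q) = 0.069 × (7335/900.115) = 0.56.
Since 0 < η < 1, the good is a necessity.

0.56 (necessity)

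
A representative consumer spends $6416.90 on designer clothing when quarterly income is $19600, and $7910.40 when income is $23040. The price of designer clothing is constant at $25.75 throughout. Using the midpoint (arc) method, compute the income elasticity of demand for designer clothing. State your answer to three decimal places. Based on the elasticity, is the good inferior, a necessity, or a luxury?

1.292 (luxury)

With a constant price, Q₁ = 6416.90/25.75 = 249.200 and Q₂ = 7910.40/25.75 = 307.200 (equivalently, work directly with expenditure since P cancels).
Midpoint %ΔQ = (7910.40 − 6416.90)/7163.65 = 0.20848; midpoint %ΔI = (23040 − 19600)/21320 = 0.16135.
η = 0.20848 / 0.16135 = 1.292.
η > 1 ⇒ luxury.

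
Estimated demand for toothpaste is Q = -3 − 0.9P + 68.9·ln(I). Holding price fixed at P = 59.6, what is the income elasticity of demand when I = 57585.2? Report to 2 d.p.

At P = 59.6, I = 57585.2: Q = 698.574.
Holding P constant, ∂Q/∂I = 68.9/I = 0.00119649.
η_I = (∂Q/∂I)·(I/Q) = 0.00119649 × (57585.2/698.574) = 0.10.

0.10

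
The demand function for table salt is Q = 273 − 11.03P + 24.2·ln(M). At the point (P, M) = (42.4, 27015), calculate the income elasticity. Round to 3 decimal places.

0.463

At P = 42.4, M = 27015: Q = 52.268.
Holding P constant, ∂Q/∂M = 24.2/M = 0.000895799.
η_M = (∂Q/∂M)·(M/Q) = 0.000895799 × (27015/52.268) = 0.463.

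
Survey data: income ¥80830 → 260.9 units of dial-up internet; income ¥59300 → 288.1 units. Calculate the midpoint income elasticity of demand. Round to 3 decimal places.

-0.322

ΔQ = 288.1 − 260.9 = 27.2; midpoint Q̄ = (260.9 + 288.1)/2 = 274.5.
ΔI = 59300 − 80830 = -21530; midpoint Ī = (80830 + 59300)/2 = 70065.
η = (ΔQ/Q̄) ÷ (ΔI/Ī) = (27.2/274.5) ÷ (-21530/70065) = -0.322.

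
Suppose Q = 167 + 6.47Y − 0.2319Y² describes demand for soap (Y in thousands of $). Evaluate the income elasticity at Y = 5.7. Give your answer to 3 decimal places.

At Y = 5.7: Q = 196.3446.
dQ/dY = 6.47 − 0.4638Y = 3.82634.
η = (dQ/dY)·(Y/Q) = 3.82634 × (5.7/196.3446) = 0.111.

0.111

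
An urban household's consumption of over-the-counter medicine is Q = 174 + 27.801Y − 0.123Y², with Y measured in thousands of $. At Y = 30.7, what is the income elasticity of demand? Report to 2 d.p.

At Y = 30.7: Q = 911.5644.
dQ/dY = 27.801 − 0.246Y = 20.24880.
η = (dQ/dY)·(Y/Q) = 20.24880 × (30.7/911.5644) = 0.68.

0.68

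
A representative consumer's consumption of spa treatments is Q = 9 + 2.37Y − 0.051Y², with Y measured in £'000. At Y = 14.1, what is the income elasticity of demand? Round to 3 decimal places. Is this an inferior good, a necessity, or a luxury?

At Y = 14.1: Q = 32.2777.
dQ/dY = 2.37 − 0.102Y = 0.93180.
η = (dQ/dY)·(Y/Q) = 0.93180 × (14.1/32.2777) = 0.407.
0 < η < 1 ⇒ necessity.

0.407 (necessity)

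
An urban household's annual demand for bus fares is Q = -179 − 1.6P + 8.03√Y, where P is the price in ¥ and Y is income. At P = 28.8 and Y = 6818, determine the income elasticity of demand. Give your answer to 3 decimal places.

At P = 28.8, Y = 6818: Q = 437.967.
Holding P constant, ∂Q/∂Y = 8.03/(2√Y) = 0.0486247.
η_Y = (∂Q/∂Y)·(Y/Q) = 0.0486247 × (6818/437.967) = 0.757.

0.757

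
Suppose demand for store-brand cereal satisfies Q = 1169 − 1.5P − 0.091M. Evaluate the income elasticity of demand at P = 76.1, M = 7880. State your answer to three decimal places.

At P = 76.1, M = 7880: Q = 337.770.
Holding P constant, ∂Q/∂M = −0.091.
η_M = (∂Q/∂M)·(M/Q) = -0.091 × (7880/337.770) = -2.123.

-2.123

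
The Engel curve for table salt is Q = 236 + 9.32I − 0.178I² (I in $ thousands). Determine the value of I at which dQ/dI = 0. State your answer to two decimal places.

dQ/dI = 9.32 − 0.356I.
The good is inferior where dQ/dI < 0. Setting dQ/dI = 0 gives I = 9.32 / 0.356 = 26.18.

26.18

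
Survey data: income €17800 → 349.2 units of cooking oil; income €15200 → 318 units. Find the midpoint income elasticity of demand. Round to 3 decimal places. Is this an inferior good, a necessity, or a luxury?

0.594 (necessity)

ΔQ = 318 − 349.2 = -31.2; midpoint Q̄ = (349.2 + 318)/2 = 333.6.
ΔI = 15200 − 17800 = -2600; midpoint Ī = (17800 + 15200)/2 = 16500.
η = (ΔQ/Q̄) ÷ (ΔI/Ī) = (-31.2/333.6) ÷ (-2600/16500) = 0.594.
0 < η < 1 ⇒ necessity.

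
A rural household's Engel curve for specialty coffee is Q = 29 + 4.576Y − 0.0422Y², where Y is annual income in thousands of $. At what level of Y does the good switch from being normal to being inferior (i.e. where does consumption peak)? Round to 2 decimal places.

54.22

dQ/dY = 4.576 − 0.0844Y.
The good is inferior where dQ/dY < 0. Setting dQ/dY = 0 gives Y = 4.576 / 0.0844 = 54.22.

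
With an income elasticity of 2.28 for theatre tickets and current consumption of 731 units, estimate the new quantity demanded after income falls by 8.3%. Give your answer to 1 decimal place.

%ΔQ ≈ η × %ΔI = 2.28 × (-8.3%) = -18.924%.
New Q ≈ 731 × (1 − 0.18924) = 592.7.

592.7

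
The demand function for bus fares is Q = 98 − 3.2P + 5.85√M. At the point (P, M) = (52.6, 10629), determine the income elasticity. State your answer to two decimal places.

0.57

At P = 52.6, M = 10629: Q = 532.798.
Holding P constant, ∂Q/∂M = 5.85/(2√M) = 0.0283713.
η_M = (∂Q/∂M)·(M/Q) = 0.0283713 × (10629/532.798) = 0.57.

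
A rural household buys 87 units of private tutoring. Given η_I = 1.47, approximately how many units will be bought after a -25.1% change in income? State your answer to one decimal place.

%ΔQ ≈ η × %ΔI = 1.47 × (-25.1%) = -36.897%.
New Q ≈ 87 × (1 − 0.36897) = 54.9.

54.9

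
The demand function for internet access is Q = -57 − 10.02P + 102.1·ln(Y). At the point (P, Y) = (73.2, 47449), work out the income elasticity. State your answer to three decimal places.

At P = 73.2, Y = 47449: Q = 308.889.
Holding P constant, ∂Q/∂Y = 102.1/Y = 0.00215178.
η_Y = (∂Q/∂Y)·(Y/Q) = 0.00215178 × (47449/308.889) = 0.331.

0.331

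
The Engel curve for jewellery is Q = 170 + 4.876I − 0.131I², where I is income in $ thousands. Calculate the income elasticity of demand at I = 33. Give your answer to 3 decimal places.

-0.661

At I = 33: Q = 188.2490.
dQ/dI = 4.876 − 0.262I = -3.77000.
η = (dQ/dI)·(I/Q) = -3.77000 × (33/188.2490) = -0.661.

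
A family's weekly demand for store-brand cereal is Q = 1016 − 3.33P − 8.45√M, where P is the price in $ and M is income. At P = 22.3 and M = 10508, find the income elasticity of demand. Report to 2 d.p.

At P = 22.3, M = 10508: Q = 75.544.
Holding P constant, ∂Q/∂M = -8.45/(2√M) = -0.0412161.
η_M = (∂Q/∂M)·(M/Q) = -0.0412161 × (10508/75.544) = -5.73.

-5.73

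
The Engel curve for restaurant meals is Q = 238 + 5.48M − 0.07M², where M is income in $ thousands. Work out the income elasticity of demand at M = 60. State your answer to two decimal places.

-0.56

At M = 60: Q = 314.8000.
dQ/dM = 5.48 − 0.14M = -2.92000.
η = (dQ/dM)·(M/Q) = -2.92000 × (60/314.8000) = -0.56.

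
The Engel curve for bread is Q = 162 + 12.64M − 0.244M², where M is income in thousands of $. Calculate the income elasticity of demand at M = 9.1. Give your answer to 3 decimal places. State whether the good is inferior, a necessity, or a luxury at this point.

0.291 (necessity)

At M = 9.1: Q = 256.8184.
dQ/dM = 12.64 − 0.488M = 8.19920.
η = (dQ/dM)·(M/Q) = 8.19920 × (9.1/256.8184) = 0.291.
0 < η < 1 ⇒ necessity.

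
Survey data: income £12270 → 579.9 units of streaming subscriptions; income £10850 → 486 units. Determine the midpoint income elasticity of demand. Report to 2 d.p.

ΔQ = 486 − 579.9 = -93.9; midpoint Q̄ = (579.9 + 486)/2 = 532.95.
ΔI = 10850 − 12270 = -1420; midpoint Ī = (12270 + 10850)/2 = 11560.
η = (ΔQ/Q̄) ÷ (ΔI/Ī) = (-93.9/532.95) ÷ (-1420/11560) = 1.43.

1.43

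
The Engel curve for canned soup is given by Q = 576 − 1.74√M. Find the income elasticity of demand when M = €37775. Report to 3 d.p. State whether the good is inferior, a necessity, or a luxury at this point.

At M = 37775: Q = 237.817.
dQ/dM = -1.74/(2√M) = -0.00447628 at this income.
η = (dQ/dM)·(M/Q) = -0.00447628 × (37775/237.817) = -0.711.
Since η < 0, the good is an inferior good.

-0.711 (inferior good)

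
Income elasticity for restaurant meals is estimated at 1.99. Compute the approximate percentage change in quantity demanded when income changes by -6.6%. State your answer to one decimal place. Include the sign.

-13.1%

%ΔQ ≈ η × %ΔI = 1.99 × (-6.6%) = -13.1%.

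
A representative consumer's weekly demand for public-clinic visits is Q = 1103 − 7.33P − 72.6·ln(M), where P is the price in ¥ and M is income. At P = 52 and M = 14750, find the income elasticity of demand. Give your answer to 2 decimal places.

At P = 52, M = 14750: Q = 24.953.
Holding P constant, ∂Q/∂M = -72.6/M = -0.00492203.
η_M = (∂Q/∂M)·(M/Q) = -0.00492203 × (14750/24.953) = -2.91.

-2.91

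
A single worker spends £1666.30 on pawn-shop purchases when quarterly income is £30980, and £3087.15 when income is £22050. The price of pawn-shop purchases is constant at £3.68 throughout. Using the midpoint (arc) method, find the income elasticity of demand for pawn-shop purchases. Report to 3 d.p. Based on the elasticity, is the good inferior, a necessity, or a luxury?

-1.775 (inferior good)

With a constant price, Q₁ = 1666.30/3.68 = 452.799 and Q₂ = 3087.15/3.68 = 838.899 (equivalently, work directly with expenditure since P cancels).
Midpoint %ΔQ = (3087.15 − 1666.30)/2376.73 = 0.59782; midpoint %ΔI = (22050 − 30980)/26515 = -0.33679.
η = 0.59782 / -0.33679 = -1.775.
η < 0 ⇒ inferior good.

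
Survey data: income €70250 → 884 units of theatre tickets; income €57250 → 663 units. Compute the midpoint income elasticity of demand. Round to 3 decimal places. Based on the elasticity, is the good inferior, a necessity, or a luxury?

1.401 (luxury)

ΔQ = 663 − 884 = -221; midpoint Q̄ = (884 + 663)/2 = 773.5.
ΔI = 57250 − 70250 = -13000; midpoint Ī = (70250 + 57250)/2 = 63750.
η = (ΔQ/Q̄) ÷ (ΔI/Ī) = (-221/773.5) ÷ (-13000/63750) = 1.401.
η > 1 ⇒ luxury.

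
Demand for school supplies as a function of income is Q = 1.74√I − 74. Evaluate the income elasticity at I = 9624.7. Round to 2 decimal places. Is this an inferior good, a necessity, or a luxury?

At I = 9624.7: Q = 96.704.
dQ/dI = 1.74/(2√I) = 0.008868 at this income.
η = (dQ/dI)·(I/Q) = 0.008868 × (9624.7/96.704) = 0.88.
Since 0 < η < 1, the good is a necessity.

0.88 (necessity)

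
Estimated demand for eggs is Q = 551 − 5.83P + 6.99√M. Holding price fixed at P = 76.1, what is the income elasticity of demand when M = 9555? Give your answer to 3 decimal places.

0.432

At P = 76.1, M = 9555: Q = 790.607.
Holding P constant, ∂Q/∂M = 6.99/(2√M) = 0.0357546.
η_M = (∂Q/∂M)·(M/Q) = 0.0357546 × (9555/790.607) = 0.432.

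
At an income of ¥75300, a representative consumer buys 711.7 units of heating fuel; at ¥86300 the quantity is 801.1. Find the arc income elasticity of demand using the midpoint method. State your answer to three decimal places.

ΔQ = 801.1 − 711.7 = 89.4; midpoint Q̄ = (711.7 + 801.1)/2 = 756.4.
ΔI = 86300 − 75300 = 11000; midpoint Ī = (75300 + 86300)/2 = 80800.
η = (ΔQ/Q̄) ÷ (ΔI/Ī) = (89.4/756.4) ÷ (11000/80800) = 0.868.

0.868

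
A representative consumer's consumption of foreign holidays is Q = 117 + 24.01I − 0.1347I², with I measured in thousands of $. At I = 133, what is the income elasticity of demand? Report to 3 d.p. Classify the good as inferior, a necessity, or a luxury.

-1.695 (inferior good)

At I = 133: Q = 927.6217.
dQ/dI = 24.01 − 0.2694I = -11.82020.
η = (dQ/dI)·(I/Q) = -11.82020 × (133/927.6217) = -1.695.
η < 0 ⇒ inferior good.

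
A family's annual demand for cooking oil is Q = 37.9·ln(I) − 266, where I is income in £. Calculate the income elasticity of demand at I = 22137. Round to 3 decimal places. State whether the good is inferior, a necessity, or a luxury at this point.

At I = 22137: Q = 113.190.
dQ/dI = 37.9/I = 0.00171207 at this income.
η = (dQ/dI)·(I/Q) = 0.00171207 × (22137/113.190) = 0.335.
Since 0 < η < 1, the good is a necessity.

0.335 (necessity)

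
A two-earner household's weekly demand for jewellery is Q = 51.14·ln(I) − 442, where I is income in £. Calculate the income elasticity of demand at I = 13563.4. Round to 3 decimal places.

1.147

At I = 13563.4: Q = 44.604.
dQ/dI = 51.14/I = 0.00377044 at this income.
η = (dQ/dI)·(I/Q) = 0.00377044 × (13563.4/44.604) = 1.147.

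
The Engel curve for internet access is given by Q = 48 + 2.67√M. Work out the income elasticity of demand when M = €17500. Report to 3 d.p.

0.440

At M = 17500: Q = 401.208.
dQ/dM = 2.67/(2√M) = 0.0100917 at this income.
η = (dQ/dM)·(M/Q) = 0.0100917 × (17500/401.208) = 0.440.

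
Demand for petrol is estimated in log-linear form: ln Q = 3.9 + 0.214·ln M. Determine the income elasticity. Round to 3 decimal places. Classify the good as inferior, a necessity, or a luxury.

0.214 (necessity)

In a log-linear demand, the coefficient on ln M is the income elasticity.
So η = 0.214.
0 < η < 1 ⇒ necessity.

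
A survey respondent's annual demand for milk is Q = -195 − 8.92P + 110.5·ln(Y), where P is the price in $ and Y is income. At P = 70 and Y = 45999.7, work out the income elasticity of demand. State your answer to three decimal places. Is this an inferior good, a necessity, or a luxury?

0.301 (necessity)

At P = 70, Y = 45999.7: Q = 366.971.
Holding P constant, ∂Q/∂Y = 110.5/Y = 0.00240219.
η_Y = (∂Q/∂Y)·(Y/Q) = 0.00240219 × (45999.7/366.971) = 0.301.
Since 0 < η < 1, this is a necessity.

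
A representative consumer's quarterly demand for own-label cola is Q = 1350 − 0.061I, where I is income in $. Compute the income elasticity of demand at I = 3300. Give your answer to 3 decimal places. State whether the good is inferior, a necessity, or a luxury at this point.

-0.175 (inferior good)

At I = 3300: Q = 1148.700.
dQ/dI = −0.061.
η = (dQ/dI)·(I/Q) = -0.061 × (3300/1148.700) = -0.175.
Since η < 0, the good is an inferior good.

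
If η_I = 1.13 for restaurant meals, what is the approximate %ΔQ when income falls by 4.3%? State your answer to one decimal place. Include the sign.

%ΔQ ≈ η × %ΔI = 1.13 × (-4.3%) = -4.9%.

-4.9%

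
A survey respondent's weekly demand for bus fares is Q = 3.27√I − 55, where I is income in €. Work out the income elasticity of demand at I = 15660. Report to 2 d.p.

0.58

At I = 15660: Q = 354.208.
dQ/dI = 3.27/(2√I) = 0.0130654 at this income.
η = (dQ/dI)·(I/Q) = 0.0130654 × (15660/354.208) = 0.58.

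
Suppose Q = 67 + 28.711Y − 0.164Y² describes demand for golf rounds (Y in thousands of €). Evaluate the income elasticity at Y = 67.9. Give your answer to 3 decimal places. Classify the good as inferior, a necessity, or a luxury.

0.347 (necessity)

At Y = 67.9: Q = 1260.3697.
dQ/dY = 28.711 − 0.328Y = 6.43980.
η = (dQ/dY)·(Y/Q) = 6.43980 × (67.9/1260.3697) = 0.347.
0 < η < 1 ⇒ necessity.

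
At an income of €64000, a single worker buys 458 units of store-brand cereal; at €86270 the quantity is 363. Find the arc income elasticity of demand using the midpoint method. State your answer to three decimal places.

ΔQ = 363 − 458 = -95; midpoint Q̄ = (458 + 363)/2 = 410.5.
ΔI = 86270 − 64000 = 22270; midpoint Ī = (64000 + 86270)/2 = 75135.
η = (ΔQ/Q̄) ÷ (ΔI/Ī) = (-95/410.5) ÷ (22270/75135) = -0.781.

-0.781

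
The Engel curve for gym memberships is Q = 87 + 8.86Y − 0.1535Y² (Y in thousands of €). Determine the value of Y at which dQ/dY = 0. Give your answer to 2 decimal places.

28.86

dQ/dY = 8.86 − 0.307Y.
The good is inferior where dQ/dY < 0. Setting dQ/dY = 0 gives Y = 8.86 / 0.307 = 28.86.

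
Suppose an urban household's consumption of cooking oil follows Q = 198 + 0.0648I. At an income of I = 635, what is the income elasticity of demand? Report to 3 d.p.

0.172

At I = 635: Q = 239.148.
dQ/dI = 0.0648.
η = (dQ/dI)·(I/Q) = 0.0648 × (635/239.148) = 0.172.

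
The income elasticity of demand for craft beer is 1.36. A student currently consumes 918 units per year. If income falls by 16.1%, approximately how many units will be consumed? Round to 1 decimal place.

%ΔQ ≈ η × %ΔI = 1.36 × (-16.1%) = -21.896%.
New Q ≈ 918 × (1 − 0.21896) = 717.0.

717.0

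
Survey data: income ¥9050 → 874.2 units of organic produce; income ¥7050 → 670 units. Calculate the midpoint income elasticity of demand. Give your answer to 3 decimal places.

1.065

ΔQ = 670 − 874.2 = -204.2; midpoint Q̄ = (874.2 + 670)/2 = 772.1.
ΔI = 7050 − 9050 = -2000; midpoint Ī = (9050 + 7050)/2 = 8050.
η = (ΔQ/Q̄) ÷ (ΔI/Ī) = (-204.2/772.1) ÷ (-2000/8050) = 1.065.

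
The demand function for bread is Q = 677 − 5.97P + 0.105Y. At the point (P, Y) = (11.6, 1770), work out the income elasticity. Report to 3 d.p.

At P = 11.6, Y = 1770: Q = 793.598.
Holding P constant, ∂Q/∂Y = 0.105.
η_Y = (∂Q/∂Y)·(Y/Q) = 0.105 × (1770/793.598) = 0.234.

0.234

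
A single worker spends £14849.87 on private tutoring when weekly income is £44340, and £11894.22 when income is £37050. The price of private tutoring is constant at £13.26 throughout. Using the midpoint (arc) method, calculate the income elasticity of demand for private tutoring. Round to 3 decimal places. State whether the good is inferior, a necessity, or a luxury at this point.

With a constant price, Q₁ = 14849.87/13.26 = 1119.900 and Q₂ = 11894.22/13.26 = 897.000 (equivalently, work directly with expenditure since P cancels).
Midpoint %ΔQ = (11894.22 − 14849.87)/13372.05 = -0.22103; midpoint %ΔI = (37050 − 44340)/40695 = -0.17914.
η = -0.22103 / -0.17914 = 1.234.
η > 1 ⇒ luxury.

1.234 (luxury)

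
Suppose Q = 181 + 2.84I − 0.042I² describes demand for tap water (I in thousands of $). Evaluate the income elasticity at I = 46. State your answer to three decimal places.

At I = 46: Q = 222.7680.
dQ/dI = 2.84 − 0.084I = -1.02400.
η = (dQ/dI)·(I/Q) = -1.02400 × (46/222.7680) = -0.211.

-0.211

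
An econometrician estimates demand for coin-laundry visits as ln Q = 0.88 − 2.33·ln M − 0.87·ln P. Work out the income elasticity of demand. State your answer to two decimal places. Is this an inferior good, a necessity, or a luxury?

-2.33 (inferior good)

In a log-linear demand, the coefficient on ln M is the income elasticity.
So η = -2.33.
η < 0 ⇒ inferior good.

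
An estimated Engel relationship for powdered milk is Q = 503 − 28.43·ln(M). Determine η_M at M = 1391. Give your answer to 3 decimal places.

At M = 1391: Q = 297.230.
dQ/dM = -28.43/M = -0.0204385 at this income.
η = (dQ/dM)·(M/Q) = -0.0204385 × (1391/297.230) = -0.096.

-0.096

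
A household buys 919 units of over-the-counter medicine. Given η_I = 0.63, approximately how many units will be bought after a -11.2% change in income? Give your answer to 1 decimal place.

854.2

%ΔQ ≈ η × %ΔI = 0.63 × (-11.2%) = -7.056%.
New Q ≈ 919 × (1 − 0.07056) = 854.2.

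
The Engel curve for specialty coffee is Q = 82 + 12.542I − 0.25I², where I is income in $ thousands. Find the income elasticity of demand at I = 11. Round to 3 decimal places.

At I = 11: Q = 189.7120.
dQ/dI = 12.542 − 0.5I = 7.04200.
η = (dQ/dI)·(I/Q) = 7.04200 × (11/189.7120) = 0.408.

0.408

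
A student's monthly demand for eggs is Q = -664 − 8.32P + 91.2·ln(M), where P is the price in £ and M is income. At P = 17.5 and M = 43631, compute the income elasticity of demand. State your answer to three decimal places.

At P = 17.5, M = 43631: Q = 164.737.
Holding P constant, ∂Q/∂M = 91.2/M = 0.00209026.
η_M = (∂Q/∂M)·(M/Q) = 0.00209026 × (43631/164.737) = 0.554.

0.554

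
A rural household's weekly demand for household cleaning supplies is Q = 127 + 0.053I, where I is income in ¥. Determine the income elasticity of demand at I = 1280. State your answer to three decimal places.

0.348

At I = 1280: Q = 194.840.
dQ/dI = 0.053.
η = (dQ/dI)·(I/Q) = 0.053 × (1280/194.840) = 0.348.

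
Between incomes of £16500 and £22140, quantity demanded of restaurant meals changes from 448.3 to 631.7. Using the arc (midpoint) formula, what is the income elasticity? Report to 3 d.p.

1.163

ΔQ = 631.7 − 448.3 = 183.4; midpoint Q̄ = (448.3 + 631.7)/2 = 540.
ΔI = 22140 − 16500 = 5640; midpoint Ī = (16500 + 22140)/2 = 19320.
η = (ΔQ/Q̄) ÷ (ΔI/Ī) = (183.4/540) ÷ (5640/19320) = 1.163.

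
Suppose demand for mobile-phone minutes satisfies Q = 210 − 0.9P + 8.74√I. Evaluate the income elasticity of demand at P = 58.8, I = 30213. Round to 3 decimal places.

0.453

At P = 58.8, I = 30213: Q = 1676.257.
Holding P constant, ∂Q/∂I = 8.74/(2√I) = 0.0251411.
η_I = (∂Q/∂I)·(I/Q) = 0.0251411 × (30213/1676.257) = 0.453.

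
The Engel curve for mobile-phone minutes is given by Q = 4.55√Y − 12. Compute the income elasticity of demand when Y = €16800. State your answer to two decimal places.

0.51

At Y = 16800: Q = 577.747.
dQ/dY = 4.55/(2√Y) = 0.017552 at this income.
η = (dQ/dY)·(Y/Q) = 0.017552 × (16800/577.747) = 0.51.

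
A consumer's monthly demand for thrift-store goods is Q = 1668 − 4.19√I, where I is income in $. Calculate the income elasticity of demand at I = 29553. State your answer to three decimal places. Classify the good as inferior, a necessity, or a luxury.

At I = 29553: Q = 947.698.
dQ/dI = -4.19/(2√I) = -0.0121866 at this income.
η = (dQ/dI)·(I/Q) = -0.0121866 × (29553/947.698) = -0.380.
Since η < 0, the good is an inferior good.

-0.380 (inferior good)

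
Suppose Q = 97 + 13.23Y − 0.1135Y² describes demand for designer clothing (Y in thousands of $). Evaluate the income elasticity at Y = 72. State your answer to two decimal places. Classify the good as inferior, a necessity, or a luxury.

-0.49 (inferior good)

At Y = 72: Q = 461.1760.
dQ/dY = 13.23 − 0.227Y = -3.11400.
η = (dQ/dY)·(Y/Q) = -3.11400 × (72/461.1760) = -0.49.
η < 0 ⇒ inferior good.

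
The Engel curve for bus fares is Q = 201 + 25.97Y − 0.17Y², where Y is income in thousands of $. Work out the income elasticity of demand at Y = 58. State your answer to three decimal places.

At Y = 58: Q = 1135.3800.
dQ/dY = 25.97 − 0.34Y = 6.25000.
η = (dQ/dY)·(Y/Q) = 6.25000 × (58/1135.3800) = 0.319.

0.319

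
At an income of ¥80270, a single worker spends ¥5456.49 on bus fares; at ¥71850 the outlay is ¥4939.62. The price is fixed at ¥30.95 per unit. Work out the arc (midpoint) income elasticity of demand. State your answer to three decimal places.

0.898

With a constant price, Q₁ = 5456.49/30.95 = 176.300 and Q₂ = 4939.62/30.95 = 159.600 (equivalently, work directly with expenditure since P cancels).
Midpoint %ΔQ = (4939.62 − 5456.49)/5198.06 = -0.09944; midpoint %ΔI = (71850 − 80270)/76060 = -0.11070.
η = -0.09944 / -0.11070 = 0.898.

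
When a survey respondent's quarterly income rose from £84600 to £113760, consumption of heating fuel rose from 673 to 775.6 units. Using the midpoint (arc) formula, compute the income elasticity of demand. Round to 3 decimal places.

ΔQ = 775.6 − 673 = 102.6; midpoint Q̄ = (673 + 775.6)/2 = 724.3.
ΔI = 113760 − 84600 = 29160; midpoint Ī = (84600 + 113760)/2 = 99180.
η = (ΔQ/Q̄) ÷ (ΔI/Ī) = (102.6/724.3) ÷ (29160/99180) = 0.482.

0.482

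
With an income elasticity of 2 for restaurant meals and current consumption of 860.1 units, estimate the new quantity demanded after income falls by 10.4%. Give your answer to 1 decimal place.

%ΔQ ≈ η × %ΔI = 2 × (-10.4%) = -20.8%.
New Q ≈ 860.1 × (1 − 0.208) = 681.2.

681.2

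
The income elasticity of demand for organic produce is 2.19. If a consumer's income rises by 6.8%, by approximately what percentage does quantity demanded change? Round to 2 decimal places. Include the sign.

14.89%

%ΔQ ≈ η × %ΔI = 2.19 × 6.8% = 14.89%.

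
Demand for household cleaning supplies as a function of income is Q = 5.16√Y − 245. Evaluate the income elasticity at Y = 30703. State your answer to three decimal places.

At Y = 30703: Q = 659.149.
dQ/dY = 5.16/(2√Y) = 0.0147241 at this income.
η = (dQ/dY)·(Y/Q) = 0.0147241 × (30703/659.149) = 0.686.

0.686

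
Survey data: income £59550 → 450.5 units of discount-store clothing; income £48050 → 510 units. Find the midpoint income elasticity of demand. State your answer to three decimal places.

ΔQ = 510 − 450.5 = 59.5; midpoint Q̄ = (450.5 + 510)/2 = 480.25.
ΔI = 48050 − 59550 = -11500; midpoint Ī = (59550 + 48050)/2 = 53800.
η = (ΔQ/Q̄) ÷ (ΔI/Ī) = (59.5/480.25) ÷ (-11500/53800) = -0.580.

-0.580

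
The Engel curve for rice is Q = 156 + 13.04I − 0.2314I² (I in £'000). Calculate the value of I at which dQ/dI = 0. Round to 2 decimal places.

28.18

dQ/dI = 13.04 − 0.4628I.
The good is inferior where dQ/dI < 0. Setting dQ/dI = 0 gives I = 13.04 / 0.4628 = 28.18.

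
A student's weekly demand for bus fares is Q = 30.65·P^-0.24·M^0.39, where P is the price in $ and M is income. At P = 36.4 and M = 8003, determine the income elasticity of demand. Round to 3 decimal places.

0.390

For a multiplicative demand Q = A·P^α·M^β, the income elasticity is β everywhere.
Here β = 0.39, so η = 0.390.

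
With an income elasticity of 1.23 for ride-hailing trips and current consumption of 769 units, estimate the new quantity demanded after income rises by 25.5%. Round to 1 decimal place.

%ΔQ ≈ η × %ΔI = 1.23 × 25.5% = 31.365%.
New Q ≈ 769 × (1 + 0.31365) = 1010.2.

1010.2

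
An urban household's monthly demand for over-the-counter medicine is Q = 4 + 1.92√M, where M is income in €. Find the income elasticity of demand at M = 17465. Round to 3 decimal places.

At M = 17465: Q = 257.738.
dQ/dM = 1.92/(2√M) = 0.00726419 at this income.
η = (dQ/dM)·(M/Q) = 0.00726419 × (17465/257.738) = 0.492.

0.492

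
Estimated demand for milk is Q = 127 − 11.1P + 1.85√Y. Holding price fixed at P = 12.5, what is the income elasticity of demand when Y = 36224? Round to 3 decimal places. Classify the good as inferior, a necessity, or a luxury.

0.517 (necessity)

At P = 12.5, Y = 36224: Q = 340.353.
Holding P constant, ∂Q/∂Y = 1.85/(2√Y) = 0.00486008.
η_Y = (∂Q/∂Y)·(Y/Q) = 0.00486008 × (36224/340.353) = 0.517.
Since 0 < η < 1, this is a necessity.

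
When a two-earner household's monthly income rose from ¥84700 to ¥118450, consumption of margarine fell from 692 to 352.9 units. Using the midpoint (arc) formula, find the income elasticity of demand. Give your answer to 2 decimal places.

-1.95

ΔQ = 352.9 − 692 = -339.1; midpoint Q̄ = (692 + 352.9)/2 = 522.45.
ΔI = 118450 − 84700 = 33750; midpoint Ī = (84700 + 118450)/2 = 101575.
η = (ΔQ/Q̄) ÷ (ΔI/Ī) = (-339.1/522.45) ÷ (33750/101575) = -1.95.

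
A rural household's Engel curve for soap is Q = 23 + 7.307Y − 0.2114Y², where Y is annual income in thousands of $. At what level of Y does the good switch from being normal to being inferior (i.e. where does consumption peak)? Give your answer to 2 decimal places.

dQ/dY = 7.307 − 0.4228Y.
The good is inferior where dQ/dY < 0. Setting dQ/dY = 0 gives Y = 7.307 / 0.4228 = 17.28.

17.28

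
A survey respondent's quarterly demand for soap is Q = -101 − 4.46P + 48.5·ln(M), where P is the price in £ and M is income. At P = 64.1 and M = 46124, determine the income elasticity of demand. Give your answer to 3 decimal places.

0.362

At P = 64.1, M = 46124: Q = 133.960.
Holding P constant, ∂Q/∂M = 48.5/M = 0.00105151.
η_M = (∂Q/∂M)·(M/Q) = 0.00105151 × (46124/133.960) = 0.362.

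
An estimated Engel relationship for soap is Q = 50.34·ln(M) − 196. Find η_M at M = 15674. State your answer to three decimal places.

At M = 15674: Q = 290.272.
dQ/dM = 50.34/M = 0.00321169 at this income.
η = (dQ/dM)·(M/Q) = 0.00321169 × (15674/290.272) = 0.173.

0.173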